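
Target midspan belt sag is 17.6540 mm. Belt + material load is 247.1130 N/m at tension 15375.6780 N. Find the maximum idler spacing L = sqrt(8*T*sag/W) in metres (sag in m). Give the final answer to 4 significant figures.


sag = 17.6540/1000 = 0.017654 m
L = sqrt(8 * 15375.6780 * 0.017654 / 247.1130)
L = 2.964 m


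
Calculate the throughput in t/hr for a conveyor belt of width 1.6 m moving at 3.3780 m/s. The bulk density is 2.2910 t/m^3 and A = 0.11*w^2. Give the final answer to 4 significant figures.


A = 0.11 * 1.6^2 = 0.2816 m^2
C = 0.2816 * 3.3780 * 2.2910 * 3600
C = 7845 t/hr


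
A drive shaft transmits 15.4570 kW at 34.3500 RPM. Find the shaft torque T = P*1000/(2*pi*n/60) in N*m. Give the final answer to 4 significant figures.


omega = 2*pi*34.3500/60 = 3.59712 rad/s
T = 15.4570*1000 / 3.59712
T = 4297 N*m


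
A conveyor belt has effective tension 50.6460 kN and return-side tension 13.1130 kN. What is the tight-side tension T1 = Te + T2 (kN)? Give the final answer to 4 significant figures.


T1 = Te + T2 = 50.6460 + 13.1130
T1 = 63.76 kN


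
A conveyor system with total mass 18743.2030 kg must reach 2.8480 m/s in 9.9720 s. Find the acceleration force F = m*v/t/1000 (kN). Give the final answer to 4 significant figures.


F = 18743.2030 * 2.8480 / 9.9720 / 1000
F = 5.353 kN


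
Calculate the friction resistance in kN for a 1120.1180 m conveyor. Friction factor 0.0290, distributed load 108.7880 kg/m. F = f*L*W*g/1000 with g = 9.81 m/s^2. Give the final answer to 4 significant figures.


F = 0.0290 * 1120.1180 * 108.7880 * 9.81 / 1000
F = 34.67 kN


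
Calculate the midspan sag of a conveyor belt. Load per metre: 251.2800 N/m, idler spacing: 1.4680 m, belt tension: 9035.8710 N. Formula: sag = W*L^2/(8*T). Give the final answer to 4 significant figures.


sag = 251.2800 * 1.4680^2 / (8 * 9035.8710)
sag = 0.007491 m


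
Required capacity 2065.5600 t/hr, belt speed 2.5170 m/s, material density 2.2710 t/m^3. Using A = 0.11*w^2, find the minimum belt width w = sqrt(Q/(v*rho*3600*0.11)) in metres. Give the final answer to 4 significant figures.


A_req = 2065.5600 / (2.5170 * 2.2710 * 3600) = 0.100377 m^2
w = sqrt(0.100377 / 0.11)
w = 0.9553 m


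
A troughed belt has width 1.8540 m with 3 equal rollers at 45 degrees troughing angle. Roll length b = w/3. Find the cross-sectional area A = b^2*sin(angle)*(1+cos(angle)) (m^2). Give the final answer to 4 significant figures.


b = 1.8540/3 = 0.618 m
A = 0.618^2 * sin(45 deg) * (1 + cos(45 deg))
A = 0.4610 m^2


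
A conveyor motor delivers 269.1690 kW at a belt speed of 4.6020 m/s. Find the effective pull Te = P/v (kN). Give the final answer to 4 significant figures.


Te = P / v = 269.1690 / 4.6020
Te = 58.49 kN


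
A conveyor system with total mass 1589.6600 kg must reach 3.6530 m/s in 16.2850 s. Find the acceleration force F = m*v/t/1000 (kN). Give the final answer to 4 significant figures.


F = 1589.6600 * 3.6530 / 16.2850 / 1000
F = 0.3566 kN


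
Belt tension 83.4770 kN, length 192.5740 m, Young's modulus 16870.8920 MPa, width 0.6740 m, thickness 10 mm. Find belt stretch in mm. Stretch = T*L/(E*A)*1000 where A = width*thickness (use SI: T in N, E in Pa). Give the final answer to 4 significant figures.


A = 0.6740 * 0.01 = 0.00674 m^2
Stretch = 83.4770*1000 * 192.5740 / (16870.8920e6 * 0.00674) * 1000
Stretch = 141.4 mm


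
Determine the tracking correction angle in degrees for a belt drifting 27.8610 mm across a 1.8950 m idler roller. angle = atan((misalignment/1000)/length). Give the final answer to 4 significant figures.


misalign_m = 27.8610 / 1000 = 0.027861 m
angle = atan(0.027861 / 1.8950)
angle = 0.8423 deg


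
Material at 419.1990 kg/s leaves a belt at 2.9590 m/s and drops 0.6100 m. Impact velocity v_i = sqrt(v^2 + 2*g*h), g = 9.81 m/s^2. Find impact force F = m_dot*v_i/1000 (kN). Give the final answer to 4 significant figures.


v_i = sqrt(2.9590^2 + 2*9.81*0.6100) = 4.55235 m/s
F = 419.1990 * 4.55235 / 1000
F = 1.908 kN


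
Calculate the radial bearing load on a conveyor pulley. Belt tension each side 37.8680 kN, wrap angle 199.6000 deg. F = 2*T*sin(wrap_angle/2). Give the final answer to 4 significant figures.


F = 2 * 37.8680 * sin(199.6000/2 deg)
F = 74.63 kN


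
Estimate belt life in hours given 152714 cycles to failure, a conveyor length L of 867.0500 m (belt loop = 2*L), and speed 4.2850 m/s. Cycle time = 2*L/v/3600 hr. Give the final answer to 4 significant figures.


cycle_time = 2 * 867.0500 / 4.2850 / 3600 = 0.112414 hr
life = 152714 * 0.112414 = 17170 hours


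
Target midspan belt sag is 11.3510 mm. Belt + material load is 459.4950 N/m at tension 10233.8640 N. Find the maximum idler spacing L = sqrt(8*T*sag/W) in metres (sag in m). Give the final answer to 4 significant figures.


sag = 11.3510/1000 = 0.011351 m
L = sqrt(8 * 10233.8640 * 0.011351 / 459.4950)
L = 1.422 m


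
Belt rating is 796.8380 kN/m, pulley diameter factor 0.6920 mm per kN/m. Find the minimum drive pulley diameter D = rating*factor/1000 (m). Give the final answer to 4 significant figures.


D = 796.8380 * 0.6920 / 1000
D = 0.5514 m


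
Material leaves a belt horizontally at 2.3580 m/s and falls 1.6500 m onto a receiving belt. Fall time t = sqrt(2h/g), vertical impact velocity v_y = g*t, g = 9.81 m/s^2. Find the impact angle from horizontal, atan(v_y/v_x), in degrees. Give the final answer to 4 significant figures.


t = sqrt(2*1.6500/9.81) = 0.579993 s
v_y = 9.81 * 0.579993 = 5.68973 m/s
angle = atan(5.68973 / 2.3580) = 67.49 deg


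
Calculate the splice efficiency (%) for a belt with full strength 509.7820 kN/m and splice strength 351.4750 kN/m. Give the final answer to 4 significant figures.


Eff = 351.4750 / 509.7820 * 100
Eff = 68.95 %


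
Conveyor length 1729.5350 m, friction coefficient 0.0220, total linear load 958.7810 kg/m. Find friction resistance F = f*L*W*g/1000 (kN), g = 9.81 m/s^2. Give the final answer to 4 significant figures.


F = 0.0220 * 1729.5350 * 958.7810 * 9.81 / 1000
F = 357.9 kN


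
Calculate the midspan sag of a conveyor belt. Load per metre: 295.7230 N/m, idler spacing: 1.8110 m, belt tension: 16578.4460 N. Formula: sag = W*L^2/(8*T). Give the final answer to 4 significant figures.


sag = 295.7230 * 1.8110^2 / (8 * 16578.4460)
sag = 0.007313 m


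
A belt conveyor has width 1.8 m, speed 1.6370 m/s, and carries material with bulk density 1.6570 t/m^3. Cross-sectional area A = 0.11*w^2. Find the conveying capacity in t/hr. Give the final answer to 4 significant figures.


A = 0.11 * 1.8^2 = 0.3564 m^2
C = 0.3564 * 1.6370 * 1.6570 * 3600
C = 3480 t/hr


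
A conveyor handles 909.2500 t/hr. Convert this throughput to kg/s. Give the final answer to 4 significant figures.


m_dot = 909.2500 * 1000 / 3600
m_dot = 252.6 kg/s


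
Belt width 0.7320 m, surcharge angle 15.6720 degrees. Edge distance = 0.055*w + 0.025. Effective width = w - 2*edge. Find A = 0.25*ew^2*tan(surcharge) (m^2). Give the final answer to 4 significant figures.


edge = 0.055*0.7320 + 0.025 = 0.06526 m
ew = 0.7320 - 2*0.06526 = 0.60148 m
A = 0.25 * 0.60148^2 * tan(15.6720 deg)
A = 0.02538 m^2


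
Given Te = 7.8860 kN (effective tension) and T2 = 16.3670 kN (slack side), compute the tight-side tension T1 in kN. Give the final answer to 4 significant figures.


T1 = Te + T2 = 7.8860 + 16.3670
T1 = 24.25 kN


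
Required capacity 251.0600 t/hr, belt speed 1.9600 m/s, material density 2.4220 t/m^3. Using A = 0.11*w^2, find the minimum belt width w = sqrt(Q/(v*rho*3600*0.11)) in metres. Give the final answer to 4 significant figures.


A_req = 251.0600 / (1.9600 * 2.4220 * 3600) = 0.0146908 m^2
w = sqrt(0.0146908 / 0.11)
w = 0.3654 m


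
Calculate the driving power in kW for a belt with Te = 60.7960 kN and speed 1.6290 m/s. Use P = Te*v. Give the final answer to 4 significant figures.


P = Te * v = 60.7960 * 1.6290
P = 99.04 kW


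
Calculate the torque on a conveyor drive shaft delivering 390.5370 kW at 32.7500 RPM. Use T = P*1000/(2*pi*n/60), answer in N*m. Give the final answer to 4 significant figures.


omega = 2*pi*32.7500/60 = 3.42957 rad/s
T = 390.5370*1000 / 3.42957
T = 113900 N*m


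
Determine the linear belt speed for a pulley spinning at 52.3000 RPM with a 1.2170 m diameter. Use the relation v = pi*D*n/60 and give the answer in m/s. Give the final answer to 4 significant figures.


v = pi * 1.2170 * 52.3000 / 60
v = 3.333 m/s


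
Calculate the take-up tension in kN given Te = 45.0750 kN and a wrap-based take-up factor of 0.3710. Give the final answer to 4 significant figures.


T_tu = 45.0750 * 0.3710
T_tu = 16.72 kN


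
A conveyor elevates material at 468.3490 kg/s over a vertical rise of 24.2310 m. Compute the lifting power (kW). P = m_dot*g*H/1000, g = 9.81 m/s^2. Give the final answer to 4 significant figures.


P = 468.3490 * 9.81 * 24.2310 / 1000
P = 111.3 kW


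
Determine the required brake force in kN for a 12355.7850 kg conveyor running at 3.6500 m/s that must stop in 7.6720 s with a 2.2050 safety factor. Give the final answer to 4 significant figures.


F = 12355.7850 * 3.6500 / 7.6720 * 2.2050 / 1000
F = 12.96 kN


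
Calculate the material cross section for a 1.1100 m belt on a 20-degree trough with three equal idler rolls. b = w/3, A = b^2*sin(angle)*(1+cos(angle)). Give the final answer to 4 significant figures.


b = 1.1100/3 = 0.37 m
A = 0.37^2 * sin(20 deg) * (1 + cos(20 deg))
A = 0.09082 m^2


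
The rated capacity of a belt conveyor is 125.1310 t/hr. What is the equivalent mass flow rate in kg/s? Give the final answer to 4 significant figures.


m_dot = 125.1310 * 1000 / 3600
m_dot = 34.76 kg/s


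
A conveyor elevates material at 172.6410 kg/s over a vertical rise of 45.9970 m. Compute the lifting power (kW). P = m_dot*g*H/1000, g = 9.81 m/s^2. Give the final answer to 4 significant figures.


P = 172.6410 * 9.81 * 45.9970 / 1000
P = 77.90 kW


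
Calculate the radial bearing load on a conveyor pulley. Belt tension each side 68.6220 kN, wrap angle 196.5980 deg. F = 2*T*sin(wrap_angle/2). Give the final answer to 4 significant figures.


F = 2 * 68.6220 * sin(196.5980/2 deg)
F = 135.8 kN


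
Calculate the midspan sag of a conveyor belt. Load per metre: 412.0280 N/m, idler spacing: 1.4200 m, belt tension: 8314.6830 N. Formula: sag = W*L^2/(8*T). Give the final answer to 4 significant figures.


sag = 412.0280 * 1.4200^2 / (8 * 8314.6830)
sag = 0.01249 m


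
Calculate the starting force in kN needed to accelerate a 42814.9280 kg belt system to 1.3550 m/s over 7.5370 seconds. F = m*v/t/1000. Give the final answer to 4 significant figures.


F = 42814.9280 * 1.3550 / 7.5370 / 1000
F = 7.697 kN


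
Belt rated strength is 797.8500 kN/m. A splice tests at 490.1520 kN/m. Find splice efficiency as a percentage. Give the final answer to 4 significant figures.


Eff = 490.1520 / 797.8500 * 100
Eff = 61.43 %


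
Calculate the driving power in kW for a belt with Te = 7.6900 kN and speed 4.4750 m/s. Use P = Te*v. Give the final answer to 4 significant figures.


P = Te * v = 7.6900 * 4.4750
P = 34.41 kW


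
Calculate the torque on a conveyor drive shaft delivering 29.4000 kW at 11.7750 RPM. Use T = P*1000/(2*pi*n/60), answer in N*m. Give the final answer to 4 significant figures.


omega = 2*pi*11.7750/60 = 1.23308 rad/s
T = 29.4000*1000 / 1.23308
T = 23840 N*m


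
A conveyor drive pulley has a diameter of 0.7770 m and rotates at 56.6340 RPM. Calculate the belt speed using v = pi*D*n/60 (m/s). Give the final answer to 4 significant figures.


v = pi * 0.7770 * 56.6340 / 60
v = 2.304 m/s


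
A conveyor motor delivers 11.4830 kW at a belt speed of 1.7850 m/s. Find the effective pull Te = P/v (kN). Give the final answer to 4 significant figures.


Te = P / v = 11.4830 / 1.7850
Te = 6.433 kN


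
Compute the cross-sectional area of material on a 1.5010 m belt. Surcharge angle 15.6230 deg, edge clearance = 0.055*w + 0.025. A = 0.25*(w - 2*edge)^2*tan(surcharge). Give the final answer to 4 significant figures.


edge = 0.055*1.5010 + 0.025 = 0.107555 m
ew = 1.5010 - 2*0.107555 = 1.28589 m
A = 0.25 * 1.28589^2 * tan(15.6230 deg)
A = 0.1156 m^2


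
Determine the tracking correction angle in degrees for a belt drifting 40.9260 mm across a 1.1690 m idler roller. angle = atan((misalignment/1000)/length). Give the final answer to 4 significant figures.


misalign_m = 40.9260 / 1000 = 0.040926 m
angle = atan(0.040926 / 1.1690)
angle = 2.005 deg


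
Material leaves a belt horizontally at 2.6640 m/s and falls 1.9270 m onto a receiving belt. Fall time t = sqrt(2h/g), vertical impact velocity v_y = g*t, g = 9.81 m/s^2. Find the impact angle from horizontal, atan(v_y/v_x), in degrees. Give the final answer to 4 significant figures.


t = sqrt(2*1.9270/9.81) = 0.626789 s
v_y = 9.81 * 0.626789 = 6.1488 m/s
angle = atan(6.1488 / 2.6640) = 66.58 deg


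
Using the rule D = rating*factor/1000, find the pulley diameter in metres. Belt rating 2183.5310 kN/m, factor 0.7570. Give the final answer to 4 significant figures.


D = 2183.5310 * 0.7570 / 1000
D = 1.653 m


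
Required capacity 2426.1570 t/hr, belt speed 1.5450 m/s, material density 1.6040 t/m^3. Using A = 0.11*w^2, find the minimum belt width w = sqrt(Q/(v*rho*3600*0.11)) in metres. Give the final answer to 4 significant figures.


A_req = 2426.1570 / (1.5450 * 1.6040 * 3600) = 0.271947 m^2
w = sqrt(0.271947 / 0.11)
w = 1.572 m


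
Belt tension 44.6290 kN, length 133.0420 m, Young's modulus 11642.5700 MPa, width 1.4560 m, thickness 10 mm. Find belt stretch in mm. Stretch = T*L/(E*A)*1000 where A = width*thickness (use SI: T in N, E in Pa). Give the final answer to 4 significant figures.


A = 1.4560 * 0.01 = 0.01456 m^2
Stretch = 44.6290*1000 * 133.0420 / (11642.5700e6 * 0.01456) * 1000
Stretch = 35.03 mm


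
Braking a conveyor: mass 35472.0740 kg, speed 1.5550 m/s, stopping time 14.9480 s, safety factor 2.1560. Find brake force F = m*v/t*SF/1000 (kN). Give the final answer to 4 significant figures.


F = 35472.0740 * 1.5550 / 14.9480 * 2.1560 / 1000
F = 7.956 kN


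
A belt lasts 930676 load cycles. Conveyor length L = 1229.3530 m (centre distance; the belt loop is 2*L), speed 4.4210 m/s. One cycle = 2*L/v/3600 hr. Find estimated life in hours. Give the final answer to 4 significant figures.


cycle_time = 2 * 1229.3530 / 4.4210 / 3600 = 0.154484 hr
life = 930676 * 0.154484 = 143800 hours


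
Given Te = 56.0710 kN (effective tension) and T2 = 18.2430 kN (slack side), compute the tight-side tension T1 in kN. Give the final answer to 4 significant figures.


T1 = Te + T2 = 56.0710 + 18.2430
T1 = 74.31 kN


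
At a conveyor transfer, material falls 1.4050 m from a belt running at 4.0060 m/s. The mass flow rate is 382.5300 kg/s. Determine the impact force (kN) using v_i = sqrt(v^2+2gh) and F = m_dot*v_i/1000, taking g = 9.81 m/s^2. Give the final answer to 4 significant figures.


v_i = sqrt(4.0060^2 + 2*9.81*1.4050) = 6.6041 m/s
F = 382.5300 * 6.6041 / 1000
F = 2.526 kN


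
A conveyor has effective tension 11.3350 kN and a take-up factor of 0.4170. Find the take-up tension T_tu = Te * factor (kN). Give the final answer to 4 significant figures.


T_tu = 11.3350 * 0.4170
T_tu = 4.727 kN


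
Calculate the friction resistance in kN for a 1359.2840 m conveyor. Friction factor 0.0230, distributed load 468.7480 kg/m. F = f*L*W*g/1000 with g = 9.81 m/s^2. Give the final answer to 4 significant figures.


F = 0.0230 * 1359.2840 * 468.7480 * 9.81 / 1000
F = 143.8 kN


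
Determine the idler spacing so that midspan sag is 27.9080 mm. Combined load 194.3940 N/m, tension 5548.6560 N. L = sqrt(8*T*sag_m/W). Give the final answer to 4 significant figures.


sag = 27.9080/1000 = 0.027908 m
L = sqrt(8 * 5548.6560 * 0.027908 / 194.3940)
L = 2.524 m


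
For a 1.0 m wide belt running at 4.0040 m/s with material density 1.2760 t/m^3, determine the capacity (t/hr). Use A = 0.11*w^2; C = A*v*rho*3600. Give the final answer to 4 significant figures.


A = 0.11 * 1.0^2 = 0.11 m^2
C = 0.11 * 4.0040 * 1.2760 * 3600
C = 2023 t/hr


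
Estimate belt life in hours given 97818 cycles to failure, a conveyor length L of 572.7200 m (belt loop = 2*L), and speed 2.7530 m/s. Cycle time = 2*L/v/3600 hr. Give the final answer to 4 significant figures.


cycle_time = 2 * 572.7200 / 2.7530 / 3600 = 0.115575 hr
life = 97818 * 0.115575 = 11310 hours


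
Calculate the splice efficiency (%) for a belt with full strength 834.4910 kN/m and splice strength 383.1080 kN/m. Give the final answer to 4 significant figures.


Eff = 383.1080 / 834.4910 * 100
Eff = 45.91 %


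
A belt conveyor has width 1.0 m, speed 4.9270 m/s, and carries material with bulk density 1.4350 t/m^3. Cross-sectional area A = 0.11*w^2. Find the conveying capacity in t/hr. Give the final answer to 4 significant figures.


A = 0.11 * 1.0^2 = 0.11 m^2
C = 0.11 * 4.9270 * 1.4350 * 3600
C = 2800 t/hr


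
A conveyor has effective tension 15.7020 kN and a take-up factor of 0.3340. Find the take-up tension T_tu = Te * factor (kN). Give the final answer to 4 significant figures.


T_tu = 15.7020 * 0.3340
T_tu = 5.244 kN


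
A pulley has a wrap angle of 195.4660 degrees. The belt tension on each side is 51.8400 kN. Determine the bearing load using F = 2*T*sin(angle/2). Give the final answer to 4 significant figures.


F = 2 * 51.8400 * sin(195.4660/2 deg)
F = 102.7 kN


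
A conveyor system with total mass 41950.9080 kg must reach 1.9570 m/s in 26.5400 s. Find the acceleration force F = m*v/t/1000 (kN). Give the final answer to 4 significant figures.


F = 41950.9080 * 1.9570 / 26.5400 / 1000
F = 3.093 kN


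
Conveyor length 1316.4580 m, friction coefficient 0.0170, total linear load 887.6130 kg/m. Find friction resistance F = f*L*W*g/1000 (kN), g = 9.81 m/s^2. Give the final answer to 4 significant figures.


F = 0.0170 * 1316.4580 * 887.6130 * 9.81 / 1000
F = 194.9 kN


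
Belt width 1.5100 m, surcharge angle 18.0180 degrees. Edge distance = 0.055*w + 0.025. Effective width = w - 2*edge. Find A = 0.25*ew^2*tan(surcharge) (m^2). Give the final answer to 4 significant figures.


edge = 0.055*1.5100 + 0.025 = 0.10805 m
ew = 1.5100 - 2*0.10805 = 1.2939 m
A = 0.25 * 1.2939^2 * tan(18.0180 deg)
A = 0.1361 m^2


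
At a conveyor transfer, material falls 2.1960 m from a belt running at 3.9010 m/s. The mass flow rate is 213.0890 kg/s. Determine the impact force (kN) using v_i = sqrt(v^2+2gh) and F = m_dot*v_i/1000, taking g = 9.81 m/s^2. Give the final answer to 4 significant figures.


v_i = sqrt(3.9010^2 + 2*9.81*2.1960) = 7.63566 m/s
F = 213.0890 * 7.63566 / 1000
F = 1.627 kN


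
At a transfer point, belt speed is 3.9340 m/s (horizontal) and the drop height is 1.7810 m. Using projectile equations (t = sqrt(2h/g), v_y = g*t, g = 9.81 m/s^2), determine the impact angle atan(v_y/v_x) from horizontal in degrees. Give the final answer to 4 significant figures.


t = sqrt(2*1.7810/9.81) = 0.602577 s
v_y = 9.81 * 0.602577 = 5.91128 m/s
angle = atan(5.91128 / 3.9340) = 56.36 deg


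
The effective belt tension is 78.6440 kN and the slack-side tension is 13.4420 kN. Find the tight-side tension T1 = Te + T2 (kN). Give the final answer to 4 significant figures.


T1 = Te + T2 = 78.6440 + 13.4420
T1 = 92.09 kN


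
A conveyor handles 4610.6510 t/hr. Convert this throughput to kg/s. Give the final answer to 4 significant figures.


m_dot = 4610.6510 * 1000 / 3600
m_dot = 1281 kg/s


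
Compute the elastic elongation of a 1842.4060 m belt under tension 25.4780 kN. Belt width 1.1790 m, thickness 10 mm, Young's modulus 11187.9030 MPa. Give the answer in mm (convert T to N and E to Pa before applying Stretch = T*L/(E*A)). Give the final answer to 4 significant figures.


A = 1.1790 * 0.01 = 0.01179 m^2
Stretch = 25.4780*1000 * 1842.4060 / (11187.9030e6 * 0.01179) * 1000
Stretch = 355.9 mm


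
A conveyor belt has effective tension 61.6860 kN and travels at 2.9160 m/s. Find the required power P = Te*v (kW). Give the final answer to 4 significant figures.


P = Te * v = 61.6860 * 2.9160
P = 179.9 kW


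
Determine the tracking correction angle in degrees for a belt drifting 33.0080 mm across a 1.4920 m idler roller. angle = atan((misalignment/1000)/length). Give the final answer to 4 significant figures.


misalign_m = 33.0080 / 1000 = 0.033008 m
angle = atan(0.033008 / 1.4920)
angle = 1.267 deg


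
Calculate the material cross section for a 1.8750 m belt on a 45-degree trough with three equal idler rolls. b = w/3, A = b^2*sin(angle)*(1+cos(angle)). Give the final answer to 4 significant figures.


b = 1.8750/3 = 0.625 m
A = 0.625^2 * sin(45 deg) * (1 + cos(45 deg))
A = 0.4715 m^2


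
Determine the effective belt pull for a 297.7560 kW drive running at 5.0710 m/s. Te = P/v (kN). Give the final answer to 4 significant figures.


Te = P / v = 297.7560 / 5.0710
Te = 58.72 kN


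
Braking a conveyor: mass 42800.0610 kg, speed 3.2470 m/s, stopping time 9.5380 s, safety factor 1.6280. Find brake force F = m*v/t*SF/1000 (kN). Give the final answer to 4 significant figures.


F = 42800.0610 * 3.2470 / 9.5380 * 1.6280 / 1000
F = 23.72 kN


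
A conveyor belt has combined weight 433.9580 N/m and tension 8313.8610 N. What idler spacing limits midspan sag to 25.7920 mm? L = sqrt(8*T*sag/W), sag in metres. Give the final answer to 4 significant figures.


sag = 25.7920/1000 = 0.025792 m
L = sqrt(8 * 8313.8610 * 0.025792 / 433.9580)
L = 1.988 m


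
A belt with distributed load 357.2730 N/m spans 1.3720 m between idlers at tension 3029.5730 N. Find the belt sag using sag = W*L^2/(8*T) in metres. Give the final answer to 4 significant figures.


sag = 357.2730 * 1.3720^2 / (8 * 3029.5730)
sag = 0.02775 m


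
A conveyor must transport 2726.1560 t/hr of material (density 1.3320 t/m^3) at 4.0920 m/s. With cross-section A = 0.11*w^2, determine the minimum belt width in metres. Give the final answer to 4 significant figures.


A_req = 2726.1560 / (4.0920 * 1.3320 * 3600) = 0.138934 m^2
w = sqrt(0.138934 / 0.11)
w = 1.124 m


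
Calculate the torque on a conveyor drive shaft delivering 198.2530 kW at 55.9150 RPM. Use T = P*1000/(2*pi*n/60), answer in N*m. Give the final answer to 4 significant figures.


omega = 2*pi*55.9150/60 = 5.85541 rad/s
T = 198.2530*1000 / 5.85541
T = 33860 N*m


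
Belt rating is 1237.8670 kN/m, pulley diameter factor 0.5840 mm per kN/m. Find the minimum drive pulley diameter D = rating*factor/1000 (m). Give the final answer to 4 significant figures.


D = 1237.8670 * 0.5840 / 1000
D = 0.7229 m


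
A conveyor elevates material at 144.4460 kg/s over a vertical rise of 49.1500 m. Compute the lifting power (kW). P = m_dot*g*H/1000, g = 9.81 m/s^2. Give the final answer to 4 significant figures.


P = 144.4460 * 9.81 * 49.1500 / 1000
P = 69.65 kW


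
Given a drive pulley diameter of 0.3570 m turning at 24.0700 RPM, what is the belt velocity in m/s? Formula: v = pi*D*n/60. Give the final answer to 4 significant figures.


v = pi * 0.3570 * 24.0700 / 60
v = 0.4499 m/s


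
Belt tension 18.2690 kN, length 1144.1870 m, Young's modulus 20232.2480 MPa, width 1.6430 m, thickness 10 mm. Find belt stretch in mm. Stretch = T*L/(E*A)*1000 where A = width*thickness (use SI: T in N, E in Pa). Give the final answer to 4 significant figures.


A = 1.6430 * 0.01 = 0.01643 m^2
Stretch = 18.2690*1000 * 1144.1870 / (20232.2480e6 * 0.01643) * 1000
Stretch = 62.88 mm


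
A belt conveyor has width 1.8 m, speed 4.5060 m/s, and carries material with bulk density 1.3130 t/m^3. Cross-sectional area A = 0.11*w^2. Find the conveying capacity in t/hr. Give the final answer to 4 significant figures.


A = 0.11 * 1.8^2 = 0.3564 m^2
C = 0.3564 * 4.5060 * 1.3130 * 3600
C = 7591 t/hr


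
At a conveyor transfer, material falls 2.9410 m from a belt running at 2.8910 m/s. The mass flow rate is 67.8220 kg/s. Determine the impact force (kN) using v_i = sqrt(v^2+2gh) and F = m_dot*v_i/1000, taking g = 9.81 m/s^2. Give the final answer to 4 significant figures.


v_i = sqrt(2.8910^2 + 2*9.81*2.9410) = 8.12775 m/s
F = 67.8220 * 8.12775 / 1000
F = 0.5512 kN


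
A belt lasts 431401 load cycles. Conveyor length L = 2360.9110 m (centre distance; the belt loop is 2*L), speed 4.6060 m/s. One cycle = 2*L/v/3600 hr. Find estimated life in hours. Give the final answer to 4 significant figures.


cycle_time = 2 * 2360.9110 / 4.6060 / 3600 = 0.284763 hr
life = 431401 * 0.284763 = 122800 hours


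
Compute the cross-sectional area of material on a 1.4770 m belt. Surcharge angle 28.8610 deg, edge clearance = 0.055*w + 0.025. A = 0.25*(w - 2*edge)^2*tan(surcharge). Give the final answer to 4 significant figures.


edge = 0.055*1.4770 + 0.025 = 0.106235 m
ew = 1.4770 - 2*0.106235 = 1.26453 m
A = 0.25 * 1.26453^2 * tan(28.8610 deg)
A = 0.2203 m^2


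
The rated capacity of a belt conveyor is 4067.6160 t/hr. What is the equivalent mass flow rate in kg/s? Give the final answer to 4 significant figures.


m_dot = 4067.6160 * 1000 / 3600
m_dot = 1130 kg/s


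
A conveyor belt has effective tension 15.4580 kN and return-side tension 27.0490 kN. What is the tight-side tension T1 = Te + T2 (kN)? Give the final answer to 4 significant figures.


T1 = Te + T2 = 15.4580 + 27.0490
T1 = 42.51 kN


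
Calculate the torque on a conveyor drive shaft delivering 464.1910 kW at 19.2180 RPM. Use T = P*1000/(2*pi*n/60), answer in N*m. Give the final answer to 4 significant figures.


omega = 2*pi*19.2180/60 = 2.0125 rad/s
T = 464.1910*1000 / 2.0125
T = 230700 N*m


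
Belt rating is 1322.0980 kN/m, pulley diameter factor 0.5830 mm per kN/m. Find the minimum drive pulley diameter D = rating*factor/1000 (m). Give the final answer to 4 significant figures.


D = 1322.0980 * 0.5830 / 1000
D = 0.7708 m


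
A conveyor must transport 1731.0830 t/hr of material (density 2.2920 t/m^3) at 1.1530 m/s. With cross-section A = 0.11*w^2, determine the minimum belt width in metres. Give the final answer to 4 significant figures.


A_req = 1731.0830 / (1.1530 * 2.2920 * 3600) = 0.181958 m^2
w = sqrt(0.181958 / 0.11)
w = 1.286 m


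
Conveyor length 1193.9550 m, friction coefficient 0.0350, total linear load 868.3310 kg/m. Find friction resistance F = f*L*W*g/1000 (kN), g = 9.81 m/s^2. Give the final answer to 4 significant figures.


F = 0.0350 * 1193.9550 * 868.3310 * 9.81 / 1000
F = 356.0 kN


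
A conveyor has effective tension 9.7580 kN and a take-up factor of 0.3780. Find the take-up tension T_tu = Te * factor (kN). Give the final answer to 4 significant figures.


T_tu = 9.7580 * 0.3780
T_tu = 3.689 kN


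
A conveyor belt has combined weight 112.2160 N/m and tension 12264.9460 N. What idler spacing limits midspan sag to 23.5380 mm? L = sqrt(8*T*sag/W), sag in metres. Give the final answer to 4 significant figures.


sag = 23.5380/1000 = 0.023538 m
L = sqrt(8 * 12264.9460 * 0.023538 / 112.2160)
L = 4.537 m


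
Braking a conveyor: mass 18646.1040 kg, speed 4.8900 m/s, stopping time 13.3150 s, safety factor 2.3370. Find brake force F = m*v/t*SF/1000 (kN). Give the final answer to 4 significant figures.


F = 18646.1040 * 4.8900 / 13.3150 * 2.3370 / 1000
F = 16.00 kN


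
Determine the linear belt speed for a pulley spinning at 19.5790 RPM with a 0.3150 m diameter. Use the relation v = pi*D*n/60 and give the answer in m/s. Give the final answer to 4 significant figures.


v = pi * 0.3150 * 19.5790 / 60
v = 0.3229 m/s


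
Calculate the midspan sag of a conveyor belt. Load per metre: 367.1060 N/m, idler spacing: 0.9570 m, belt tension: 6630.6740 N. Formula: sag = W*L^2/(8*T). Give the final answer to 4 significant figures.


sag = 367.1060 * 0.9570^2 / (8 * 6630.6740)
sag = 0.006338 m


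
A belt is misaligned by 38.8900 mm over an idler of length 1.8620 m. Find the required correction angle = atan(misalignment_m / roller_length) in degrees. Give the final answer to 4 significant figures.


misalign_m = 38.8900 / 1000 = 0.038890 m
angle = atan(0.038890 / 1.8620)
angle = 1.197 deg


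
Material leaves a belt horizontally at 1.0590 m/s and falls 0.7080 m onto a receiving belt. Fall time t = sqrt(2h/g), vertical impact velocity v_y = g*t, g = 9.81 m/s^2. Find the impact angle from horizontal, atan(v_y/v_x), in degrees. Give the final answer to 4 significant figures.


t = sqrt(2*0.7080/9.81) = 0.379924 s
v_y = 9.81 * 0.379924 = 3.72705 m/s
angle = atan(3.72705 / 1.0590) = 74.14 deg


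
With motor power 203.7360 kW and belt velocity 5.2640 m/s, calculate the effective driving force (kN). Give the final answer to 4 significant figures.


Te = P / v = 203.7360 / 5.2640
Te = 38.70 kN


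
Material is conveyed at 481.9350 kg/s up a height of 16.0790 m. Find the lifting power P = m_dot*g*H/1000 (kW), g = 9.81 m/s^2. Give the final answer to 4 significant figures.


P = 481.9350 * 9.81 * 16.0790 / 1000
P = 76.02 kW


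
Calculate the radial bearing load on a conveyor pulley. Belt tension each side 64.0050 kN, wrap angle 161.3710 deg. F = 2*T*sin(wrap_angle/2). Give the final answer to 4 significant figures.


F = 2 * 64.0050 * sin(161.3710/2 deg)
F = 126.3 kN


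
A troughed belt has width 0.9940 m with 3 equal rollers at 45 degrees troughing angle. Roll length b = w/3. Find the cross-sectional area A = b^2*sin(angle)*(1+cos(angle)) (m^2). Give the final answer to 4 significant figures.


b = 0.9940/3 = 0.331333 m
A = 0.331333^2 * sin(45 deg) * (1 + cos(45 deg))
A = 0.1325 m^2


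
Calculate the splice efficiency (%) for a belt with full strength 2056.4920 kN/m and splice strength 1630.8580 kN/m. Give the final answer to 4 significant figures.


Eff = 1630.8580 / 2056.4920 * 100
Eff = 79.30 %


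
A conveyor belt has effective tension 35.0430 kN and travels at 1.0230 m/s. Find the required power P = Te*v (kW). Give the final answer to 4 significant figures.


P = Te * v = 35.0430 * 1.0230
P = 35.85 kW


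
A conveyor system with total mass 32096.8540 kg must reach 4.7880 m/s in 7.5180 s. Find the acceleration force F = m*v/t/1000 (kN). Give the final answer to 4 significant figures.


F = 32096.8540 * 4.7880 / 7.5180 / 1000
F = 20.44 kN


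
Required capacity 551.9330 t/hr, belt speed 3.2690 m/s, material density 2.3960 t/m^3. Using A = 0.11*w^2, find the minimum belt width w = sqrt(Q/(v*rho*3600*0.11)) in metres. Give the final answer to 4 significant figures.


A_req = 551.9330 / (3.2690 * 2.3960 * 3600) = 0.0195741 m^2
w = sqrt(0.0195741 / 0.11)
w = 0.4218 m


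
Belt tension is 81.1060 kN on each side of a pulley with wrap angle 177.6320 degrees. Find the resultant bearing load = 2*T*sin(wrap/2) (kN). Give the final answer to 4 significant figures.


F = 2 * 81.1060 * sin(177.6320/2 deg)
F = 162.2 kN


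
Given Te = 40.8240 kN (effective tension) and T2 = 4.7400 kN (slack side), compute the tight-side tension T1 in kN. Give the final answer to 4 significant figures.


T1 = Te + T2 = 40.8240 + 4.7400
T1 = 45.56 kN


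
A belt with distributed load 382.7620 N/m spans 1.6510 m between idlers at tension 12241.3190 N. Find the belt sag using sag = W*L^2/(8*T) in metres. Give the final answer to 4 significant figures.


sag = 382.7620 * 1.6510^2 / (8 * 12241.3190)
sag = 0.01065 m


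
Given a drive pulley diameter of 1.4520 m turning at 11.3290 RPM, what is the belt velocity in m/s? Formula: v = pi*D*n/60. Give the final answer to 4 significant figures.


v = pi * 1.4520 * 11.3290 / 60
v = 0.8613 m/s


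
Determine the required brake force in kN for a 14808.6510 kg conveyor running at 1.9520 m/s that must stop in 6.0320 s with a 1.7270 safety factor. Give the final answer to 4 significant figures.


F = 14808.6510 * 1.9520 / 6.0320 * 1.7270 / 1000
F = 8.276 kN


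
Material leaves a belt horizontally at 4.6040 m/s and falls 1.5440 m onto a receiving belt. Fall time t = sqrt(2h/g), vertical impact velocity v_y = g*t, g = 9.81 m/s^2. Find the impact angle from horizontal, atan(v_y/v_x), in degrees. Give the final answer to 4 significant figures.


t = sqrt(2*1.5440/9.81) = 0.561053 s
v_y = 9.81 * 0.561053 = 5.50393 m/s
angle = atan(5.50393 / 4.6040) = 50.09 deg


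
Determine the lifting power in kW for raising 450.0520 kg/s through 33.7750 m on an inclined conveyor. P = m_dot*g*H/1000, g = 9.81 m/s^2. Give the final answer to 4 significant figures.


P = 450.0520 * 9.81 * 33.7750 / 1000
P = 149.1 kW


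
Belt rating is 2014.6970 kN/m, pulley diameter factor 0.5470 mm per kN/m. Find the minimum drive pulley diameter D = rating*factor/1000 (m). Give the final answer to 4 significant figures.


D = 2014.6970 * 0.5470 / 1000
D = 1.102 m


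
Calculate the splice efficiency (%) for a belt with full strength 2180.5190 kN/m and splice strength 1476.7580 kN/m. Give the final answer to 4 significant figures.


Eff = 1476.7580 / 2180.5190 * 100
Eff = 67.73 %


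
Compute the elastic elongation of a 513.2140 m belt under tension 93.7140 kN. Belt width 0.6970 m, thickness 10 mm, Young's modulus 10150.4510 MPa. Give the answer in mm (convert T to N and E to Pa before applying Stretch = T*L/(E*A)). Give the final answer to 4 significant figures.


A = 0.6970 * 0.01 = 0.00697 m^2
Stretch = 93.7140*1000 * 513.2140 / (10150.4510e6 * 0.00697) * 1000
Stretch = 679.8 mm


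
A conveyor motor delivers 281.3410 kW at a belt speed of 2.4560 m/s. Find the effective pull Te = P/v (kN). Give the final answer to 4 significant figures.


Te = P / v = 281.3410 / 2.4560
Te = 114.6 kN


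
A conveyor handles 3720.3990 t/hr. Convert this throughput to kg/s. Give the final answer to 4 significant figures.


m_dot = 3720.3990 * 1000 / 3600
m_dot = 1033 kg/s


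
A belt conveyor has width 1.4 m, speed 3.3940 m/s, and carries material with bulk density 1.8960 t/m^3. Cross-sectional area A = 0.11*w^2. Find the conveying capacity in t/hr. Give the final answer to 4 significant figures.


A = 0.11 * 1.4^2 = 0.2156 m^2
C = 0.2156 * 3.3940 * 1.8960 * 3600
C = 4995 t/hr


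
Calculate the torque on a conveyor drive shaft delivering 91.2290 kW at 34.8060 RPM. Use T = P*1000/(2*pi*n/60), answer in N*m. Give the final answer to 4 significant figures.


omega = 2*pi*34.8060/60 = 3.64488 rad/s
T = 91.2290*1000 / 3.64488
T = 25030 N*m


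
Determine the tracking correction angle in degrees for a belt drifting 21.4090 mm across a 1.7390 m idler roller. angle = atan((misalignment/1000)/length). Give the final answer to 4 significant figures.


misalign_m = 21.4090 / 1000 = 0.021409 m
angle = atan(0.021409 / 1.7390)
angle = 0.7053 deg


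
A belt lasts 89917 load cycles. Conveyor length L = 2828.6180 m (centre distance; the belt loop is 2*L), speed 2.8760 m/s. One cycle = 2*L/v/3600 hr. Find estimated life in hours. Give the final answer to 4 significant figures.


cycle_time = 2 * 2828.6180 / 2.8760 / 3600 = 0.546403 hr
life = 89917 * 0.546403 = 49130 hours


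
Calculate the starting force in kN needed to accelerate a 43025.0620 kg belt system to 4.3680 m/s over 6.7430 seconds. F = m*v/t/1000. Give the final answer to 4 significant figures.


F = 43025.0620 * 4.3680 / 6.7430 / 1000
F = 27.87 kN


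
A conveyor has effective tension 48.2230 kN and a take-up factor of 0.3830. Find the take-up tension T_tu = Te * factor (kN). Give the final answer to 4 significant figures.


T_tu = 48.2230 * 0.3830
T_tu = 18.47 kN


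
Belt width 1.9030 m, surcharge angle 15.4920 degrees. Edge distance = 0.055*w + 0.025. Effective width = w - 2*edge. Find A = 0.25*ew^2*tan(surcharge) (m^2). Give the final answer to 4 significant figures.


edge = 0.055*1.9030 + 0.025 = 0.129665 m
ew = 1.9030 - 2*0.129665 = 1.64367 m
A = 0.25 * 1.64367^2 * tan(15.4920 deg)
A = 0.1872 m^2


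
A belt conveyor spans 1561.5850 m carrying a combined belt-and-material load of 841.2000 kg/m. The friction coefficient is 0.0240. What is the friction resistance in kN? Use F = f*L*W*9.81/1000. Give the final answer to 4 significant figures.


F = 0.0240 * 1561.5850 * 841.2000 * 9.81 / 1000
F = 309.3 kN


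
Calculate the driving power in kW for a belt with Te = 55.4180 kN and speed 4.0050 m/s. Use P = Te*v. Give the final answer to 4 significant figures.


P = Te * v = 55.4180 * 4.0050
P = 221.9 kW


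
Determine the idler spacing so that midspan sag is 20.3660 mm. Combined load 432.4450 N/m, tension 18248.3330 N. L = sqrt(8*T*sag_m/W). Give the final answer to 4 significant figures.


sag = 20.3660/1000 = 0.020366 m
L = sqrt(8 * 18248.3330 * 0.020366 / 432.4450)
L = 2.622 m


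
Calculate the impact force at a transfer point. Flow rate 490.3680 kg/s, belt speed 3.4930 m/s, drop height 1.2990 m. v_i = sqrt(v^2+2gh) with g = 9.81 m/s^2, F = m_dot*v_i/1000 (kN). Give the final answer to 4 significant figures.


v_i = sqrt(3.4930^2 + 2*9.81*1.2990) = 6.13901 m/s
F = 490.3680 * 6.13901 / 1000
F = 3.010 kN


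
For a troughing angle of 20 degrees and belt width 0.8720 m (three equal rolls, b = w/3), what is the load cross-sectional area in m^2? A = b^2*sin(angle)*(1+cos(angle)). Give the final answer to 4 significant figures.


b = 0.8720/3 = 0.290667 m
A = 0.290667^2 * sin(20 deg) * (1 + cos(20 deg))
A = 0.05605 m^2


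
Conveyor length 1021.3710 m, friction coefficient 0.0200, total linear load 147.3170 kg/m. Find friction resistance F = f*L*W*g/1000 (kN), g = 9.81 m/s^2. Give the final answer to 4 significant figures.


F = 0.0200 * 1021.3710 * 147.3170 * 9.81 / 1000
F = 29.52 kN


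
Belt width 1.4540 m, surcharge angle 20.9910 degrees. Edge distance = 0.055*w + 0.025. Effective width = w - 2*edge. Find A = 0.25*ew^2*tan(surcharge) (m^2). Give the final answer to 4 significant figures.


edge = 0.055*1.4540 + 0.025 = 0.10497 m
ew = 1.4540 - 2*0.10497 = 1.24406 m
A = 0.25 * 1.24406^2 * tan(20.9910 deg)
A = 0.1485 m^2


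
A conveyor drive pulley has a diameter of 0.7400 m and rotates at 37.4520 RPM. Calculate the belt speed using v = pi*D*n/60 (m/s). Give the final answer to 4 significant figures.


v = pi * 0.7400 * 37.4520 / 60
v = 1.451 m/s


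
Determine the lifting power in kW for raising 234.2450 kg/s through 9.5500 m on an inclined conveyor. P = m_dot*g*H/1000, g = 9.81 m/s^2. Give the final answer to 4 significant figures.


P = 234.2450 * 9.81 * 9.5500 / 1000
P = 21.95 kW


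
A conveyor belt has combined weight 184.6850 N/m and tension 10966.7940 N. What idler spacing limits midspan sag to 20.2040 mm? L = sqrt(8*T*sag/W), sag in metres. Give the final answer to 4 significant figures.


sag = 20.2040/1000 = 0.020204 m
L = sqrt(8 * 10966.7940 * 0.020204 / 184.6850)
L = 3.098 m


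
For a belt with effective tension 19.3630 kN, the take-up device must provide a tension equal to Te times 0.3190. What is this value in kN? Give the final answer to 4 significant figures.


T_tu = 19.3630 * 0.3190
T_tu = 6.177 kN


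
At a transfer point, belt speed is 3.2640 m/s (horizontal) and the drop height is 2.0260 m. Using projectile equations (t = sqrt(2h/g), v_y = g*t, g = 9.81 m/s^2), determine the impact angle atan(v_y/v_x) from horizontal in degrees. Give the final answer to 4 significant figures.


t = sqrt(2*2.0260/9.81) = 0.642688 s
v_y = 9.81 * 0.642688 = 6.30477 m/s
angle = atan(6.30477 / 3.2640) = 62.63 deg


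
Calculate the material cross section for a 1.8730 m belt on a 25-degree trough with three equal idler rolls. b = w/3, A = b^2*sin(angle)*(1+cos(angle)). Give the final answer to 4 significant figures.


b = 1.8730/3 = 0.624333 m
A = 0.624333^2 * sin(25 deg) * (1 + cos(25 deg))
A = 0.3140 m^2


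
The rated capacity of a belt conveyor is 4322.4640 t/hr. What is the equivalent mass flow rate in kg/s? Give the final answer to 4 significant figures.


m_dot = 4322.4640 * 1000 / 3600
m_dot = 1201 kg/s
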